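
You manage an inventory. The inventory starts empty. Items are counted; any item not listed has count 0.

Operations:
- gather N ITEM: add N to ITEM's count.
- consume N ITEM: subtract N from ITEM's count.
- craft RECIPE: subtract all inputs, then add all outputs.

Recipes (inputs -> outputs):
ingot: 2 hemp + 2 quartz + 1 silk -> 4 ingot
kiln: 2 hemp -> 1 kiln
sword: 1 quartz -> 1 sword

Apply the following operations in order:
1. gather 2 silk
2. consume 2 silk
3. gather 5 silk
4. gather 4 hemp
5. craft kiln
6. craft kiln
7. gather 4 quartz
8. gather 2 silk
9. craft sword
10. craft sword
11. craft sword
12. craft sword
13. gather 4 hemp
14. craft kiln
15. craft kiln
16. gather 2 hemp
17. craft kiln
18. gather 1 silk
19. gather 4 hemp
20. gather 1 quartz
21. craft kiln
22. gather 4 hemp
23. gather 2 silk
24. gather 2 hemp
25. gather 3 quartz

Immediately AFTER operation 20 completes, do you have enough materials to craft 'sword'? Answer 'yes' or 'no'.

After 1 (gather 2 silk): silk=2
After 2 (consume 2 silk): (empty)
After 3 (gather 5 silk): silk=5
After 4 (gather 4 hemp): hemp=4 silk=5
After 5 (craft kiln): hemp=2 kiln=1 silk=5
After 6 (craft kiln): kiln=2 silk=5
After 7 (gather 4 quartz): kiln=2 quartz=4 silk=5
After 8 (gather 2 silk): kiln=2 quartz=4 silk=7
After 9 (craft sword): kiln=2 quartz=3 silk=7 sword=1
After 10 (craft sword): kiln=2 quartz=2 silk=7 sword=2
After 11 (craft sword): kiln=2 quartz=1 silk=7 sword=3
After 12 (craft sword): kiln=2 silk=7 sword=4
After 13 (gather 4 hemp): hemp=4 kiln=2 silk=7 sword=4
After 14 (craft kiln): hemp=2 kiln=3 silk=7 sword=4
After 15 (craft kiln): kiln=4 silk=7 sword=4
After 16 (gather 2 hemp): hemp=2 kiln=4 silk=7 sword=4
After 17 (craft kiln): kiln=5 silk=7 sword=4
After 18 (gather 1 silk): kiln=5 silk=8 sword=4
After 19 (gather 4 hemp): hemp=4 kiln=5 silk=8 sword=4
After 20 (gather 1 quartz): hemp=4 kiln=5 quartz=1 silk=8 sword=4

Answer: yes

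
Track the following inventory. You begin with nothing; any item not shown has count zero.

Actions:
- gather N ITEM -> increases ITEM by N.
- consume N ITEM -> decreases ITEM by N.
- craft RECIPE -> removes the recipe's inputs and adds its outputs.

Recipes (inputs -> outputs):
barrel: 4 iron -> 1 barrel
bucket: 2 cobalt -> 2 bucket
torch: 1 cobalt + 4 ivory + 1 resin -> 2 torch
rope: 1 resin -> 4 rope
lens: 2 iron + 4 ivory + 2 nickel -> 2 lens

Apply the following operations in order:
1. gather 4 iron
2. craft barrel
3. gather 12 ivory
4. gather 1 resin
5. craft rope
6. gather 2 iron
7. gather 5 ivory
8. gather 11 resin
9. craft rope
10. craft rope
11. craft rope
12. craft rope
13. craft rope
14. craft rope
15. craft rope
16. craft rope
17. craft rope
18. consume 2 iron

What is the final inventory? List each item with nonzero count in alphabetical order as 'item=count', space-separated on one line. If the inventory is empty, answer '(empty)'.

Answer: barrel=1 ivory=17 resin=2 rope=40

Derivation:
After 1 (gather 4 iron): iron=4
After 2 (craft barrel): barrel=1
After 3 (gather 12 ivory): barrel=1 ivory=12
After 4 (gather 1 resin): barrel=1 ivory=12 resin=1
After 5 (craft rope): barrel=1 ivory=12 rope=4
After 6 (gather 2 iron): barrel=1 iron=2 ivory=12 rope=4
After 7 (gather 5 ivory): barrel=1 iron=2 ivory=17 rope=4
After 8 (gather 11 resin): barrel=1 iron=2 ivory=17 resin=11 rope=4
After 9 (craft rope): barrel=1 iron=2 ivory=17 resin=10 rope=8
After 10 (craft rope): barrel=1 iron=2 ivory=17 resin=9 rope=12
After 11 (craft rope): barrel=1 iron=2 ivory=17 resin=8 rope=16
After 12 (craft rope): barrel=1 iron=2 ivory=17 resin=7 rope=20
After 13 (craft rope): barrel=1 iron=2 ivory=17 resin=6 rope=24
After 14 (craft rope): barrel=1 iron=2 ivory=17 resin=5 rope=28
After 15 (craft rope): barrel=1 iron=2 ivory=17 resin=4 rope=32
After 16 (craft rope): barrel=1 iron=2 ivory=17 resin=3 rope=36
After 17 (craft rope): barrel=1 iron=2 ivory=17 resin=2 rope=40
After 18 (consume 2 iron): barrel=1 ivory=17 resin=2 rope=40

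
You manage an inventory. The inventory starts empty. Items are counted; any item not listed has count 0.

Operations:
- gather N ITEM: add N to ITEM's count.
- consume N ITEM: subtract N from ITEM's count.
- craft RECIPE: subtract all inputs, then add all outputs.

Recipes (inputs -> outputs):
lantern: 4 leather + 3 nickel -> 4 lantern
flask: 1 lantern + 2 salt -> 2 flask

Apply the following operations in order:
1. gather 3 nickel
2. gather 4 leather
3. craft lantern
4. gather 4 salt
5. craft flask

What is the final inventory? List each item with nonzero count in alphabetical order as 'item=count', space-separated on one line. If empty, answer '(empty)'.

After 1 (gather 3 nickel): nickel=3
After 2 (gather 4 leather): leather=4 nickel=3
After 3 (craft lantern): lantern=4
After 4 (gather 4 salt): lantern=4 salt=4
After 5 (craft flask): flask=2 lantern=3 salt=2

Answer: flask=2 lantern=3 salt=2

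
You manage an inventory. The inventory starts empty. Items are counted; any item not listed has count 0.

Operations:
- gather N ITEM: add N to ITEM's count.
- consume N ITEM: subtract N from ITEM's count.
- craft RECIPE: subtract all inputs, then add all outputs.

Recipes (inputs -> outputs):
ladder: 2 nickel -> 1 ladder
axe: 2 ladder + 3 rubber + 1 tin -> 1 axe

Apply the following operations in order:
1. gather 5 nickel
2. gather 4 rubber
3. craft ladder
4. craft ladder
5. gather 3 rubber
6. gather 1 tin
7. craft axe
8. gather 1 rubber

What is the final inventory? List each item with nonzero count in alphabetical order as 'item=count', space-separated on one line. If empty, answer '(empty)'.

After 1 (gather 5 nickel): nickel=5
After 2 (gather 4 rubber): nickel=5 rubber=4
After 3 (craft ladder): ladder=1 nickel=3 rubber=4
After 4 (craft ladder): ladder=2 nickel=1 rubber=4
After 5 (gather 3 rubber): ladder=2 nickel=1 rubber=7
After 6 (gather 1 tin): ladder=2 nickel=1 rubber=7 tin=1
After 7 (craft axe): axe=1 nickel=1 rubber=4
After 8 (gather 1 rubber): axe=1 nickel=1 rubber=5

Answer: axe=1 nickel=1 rubber=5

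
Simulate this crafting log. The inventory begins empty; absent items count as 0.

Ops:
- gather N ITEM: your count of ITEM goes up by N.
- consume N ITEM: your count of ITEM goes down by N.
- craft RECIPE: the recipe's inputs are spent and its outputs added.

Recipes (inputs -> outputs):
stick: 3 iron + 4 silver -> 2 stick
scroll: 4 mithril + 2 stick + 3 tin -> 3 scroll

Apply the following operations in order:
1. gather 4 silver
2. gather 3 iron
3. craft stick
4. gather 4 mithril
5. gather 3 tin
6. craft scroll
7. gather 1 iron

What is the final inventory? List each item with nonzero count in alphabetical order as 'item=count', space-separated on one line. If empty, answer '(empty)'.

Answer: iron=1 scroll=3

Derivation:
After 1 (gather 4 silver): silver=4
After 2 (gather 3 iron): iron=3 silver=4
After 3 (craft stick): stick=2
After 4 (gather 4 mithril): mithril=4 stick=2
After 5 (gather 3 tin): mithril=4 stick=2 tin=3
After 6 (craft scroll): scroll=3
After 7 (gather 1 iron): iron=1 scroll=3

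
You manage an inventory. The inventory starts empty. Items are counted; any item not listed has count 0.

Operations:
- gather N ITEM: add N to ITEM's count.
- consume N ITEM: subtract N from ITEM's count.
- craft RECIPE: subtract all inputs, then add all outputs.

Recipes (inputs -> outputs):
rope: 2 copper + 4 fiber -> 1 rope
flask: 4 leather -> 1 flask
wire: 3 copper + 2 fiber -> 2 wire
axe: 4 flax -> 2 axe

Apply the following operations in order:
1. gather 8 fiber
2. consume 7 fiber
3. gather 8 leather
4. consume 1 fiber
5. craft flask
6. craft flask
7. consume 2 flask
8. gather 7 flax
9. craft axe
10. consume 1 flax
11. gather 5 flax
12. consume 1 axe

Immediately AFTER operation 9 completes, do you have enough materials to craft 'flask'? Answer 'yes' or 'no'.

After 1 (gather 8 fiber): fiber=8
After 2 (consume 7 fiber): fiber=1
After 3 (gather 8 leather): fiber=1 leather=8
After 4 (consume 1 fiber): leather=8
After 5 (craft flask): flask=1 leather=4
After 6 (craft flask): flask=2
After 7 (consume 2 flask): (empty)
After 8 (gather 7 flax): flax=7
After 9 (craft axe): axe=2 flax=3

Answer: no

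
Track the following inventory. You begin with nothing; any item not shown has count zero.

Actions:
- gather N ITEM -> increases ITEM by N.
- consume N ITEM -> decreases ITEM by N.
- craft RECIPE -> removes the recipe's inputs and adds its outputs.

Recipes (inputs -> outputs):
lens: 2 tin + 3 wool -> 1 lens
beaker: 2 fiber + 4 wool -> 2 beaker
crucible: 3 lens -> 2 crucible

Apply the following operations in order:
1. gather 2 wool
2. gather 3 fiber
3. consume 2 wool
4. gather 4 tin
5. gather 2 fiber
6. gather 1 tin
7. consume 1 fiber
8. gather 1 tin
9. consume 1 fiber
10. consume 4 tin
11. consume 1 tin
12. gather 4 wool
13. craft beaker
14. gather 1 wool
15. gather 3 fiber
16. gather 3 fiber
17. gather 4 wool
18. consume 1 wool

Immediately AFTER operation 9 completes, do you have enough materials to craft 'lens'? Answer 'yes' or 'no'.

After 1 (gather 2 wool): wool=2
After 2 (gather 3 fiber): fiber=3 wool=2
After 3 (consume 2 wool): fiber=3
After 4 (gather 4 tin): fiber=3 tin=4
After 5 (gather 2 fiber): fiber=5 tin=4
After 6 (gather 1 tin): fiber=5 tin=5
After 7 (consume 1 fiber): fiber=4 tin=5
After 8 (gather 1 tin): fiber=4 tin=6
After 9 (consume 1 fiber): fiber=3 tin=6

Answer: no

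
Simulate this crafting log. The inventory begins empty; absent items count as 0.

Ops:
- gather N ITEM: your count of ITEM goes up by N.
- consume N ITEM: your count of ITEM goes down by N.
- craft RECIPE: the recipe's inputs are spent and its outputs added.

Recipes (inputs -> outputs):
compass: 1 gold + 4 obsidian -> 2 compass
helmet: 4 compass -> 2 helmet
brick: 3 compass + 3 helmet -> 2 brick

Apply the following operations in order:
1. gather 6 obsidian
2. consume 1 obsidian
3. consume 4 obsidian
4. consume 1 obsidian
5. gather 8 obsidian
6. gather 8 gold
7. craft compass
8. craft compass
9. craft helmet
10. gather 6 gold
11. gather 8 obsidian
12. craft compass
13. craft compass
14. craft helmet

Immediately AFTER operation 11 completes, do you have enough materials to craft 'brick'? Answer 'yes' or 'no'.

After 1 (gather 6 obsidian): obsidian=6
After 2 (consume 1 obsidian): obsidian=5
After 3 (consume 4 obsidian): obsidian=1
After 4 (consume 1 obsidian): (empty)
After 5 (gather 8 obsidian): obsidian=8
After 6 (gather 8 gold): gold=8 obsidian=8
After 7 (craft compass): compass=2 gold=7 obsidian=4
After 8 (craft compass): compass=4 gold=6
After 9 (craft helmet): gold=6 helmet=2
After 10 (gather 6 gold): gold=12 helmet=2
After 11 (gather 8 obsidian): gold=12 helmet=2 obsidian=8

Answer: no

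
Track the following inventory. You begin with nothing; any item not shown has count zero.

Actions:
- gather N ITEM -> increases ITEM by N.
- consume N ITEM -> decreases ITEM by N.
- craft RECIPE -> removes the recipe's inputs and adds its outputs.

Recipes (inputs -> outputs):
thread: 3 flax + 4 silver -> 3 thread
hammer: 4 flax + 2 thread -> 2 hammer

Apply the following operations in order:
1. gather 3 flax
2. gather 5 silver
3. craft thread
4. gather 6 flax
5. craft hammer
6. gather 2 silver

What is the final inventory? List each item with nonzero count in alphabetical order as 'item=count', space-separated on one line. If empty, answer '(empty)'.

After 1 (gather 3 flax): flax=3
After 2 (gather 5 silver): flax=3 silver=5
After 3 (craft thread): silver=1 thread=3
After 4 (gather 6 flax): flax=6 silver=1 thread=3
After 5 (craft hammer): flax=2 hammer=2 silver=1 thread=1
After 6 (gather 2 silver): flax=2 hammer=2 silver=3 thread=1

Answer: flax=2 hammer=2 silver=3 thread=1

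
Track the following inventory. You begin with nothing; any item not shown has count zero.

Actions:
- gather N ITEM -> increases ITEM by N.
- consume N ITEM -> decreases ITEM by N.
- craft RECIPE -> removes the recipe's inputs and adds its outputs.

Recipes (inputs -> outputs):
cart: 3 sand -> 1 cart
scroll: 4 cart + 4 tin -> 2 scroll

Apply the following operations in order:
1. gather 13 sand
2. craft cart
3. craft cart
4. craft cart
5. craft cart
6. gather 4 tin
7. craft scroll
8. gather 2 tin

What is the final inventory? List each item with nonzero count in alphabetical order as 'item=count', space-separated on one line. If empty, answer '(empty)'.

Answer: sand=1 scroll=2 tin=2

Derivation:
After 1 (gather 13 sand): sand=13
After 2 (craft cart): cart=1 sand=10
After 3 (craft cart): cart=2 sand=7
After 4 (craft cart): cart=3 sand=4
After 5 (craft cart): cart=4 sand=1
After 6 (gather 4 tin): cart=4 sand=1 tin=4
After 7 (craft scroll): sand=1 scroll=2
After 8 (gather 2 tin): sand=1 scroll=2 tin=2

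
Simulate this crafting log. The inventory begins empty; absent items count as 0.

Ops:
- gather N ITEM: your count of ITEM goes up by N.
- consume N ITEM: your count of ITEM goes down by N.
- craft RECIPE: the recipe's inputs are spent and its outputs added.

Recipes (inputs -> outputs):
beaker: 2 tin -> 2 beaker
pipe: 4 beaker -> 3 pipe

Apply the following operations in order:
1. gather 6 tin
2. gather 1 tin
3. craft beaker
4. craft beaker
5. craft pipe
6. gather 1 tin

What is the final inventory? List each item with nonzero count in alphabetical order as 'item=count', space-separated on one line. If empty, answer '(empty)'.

Answer: pipe=3 tin=4

Derivation:
After 1 (gather 6 tin): tin=6
After 2 (gather 1 tin): tin=7
After 3 (craft beaker): beaker=2 tin=5
After 4 (craft beaker): beaker=4 tin=3
After 5 (craft pipe): pipe=3 tin=3
After 6 (gather 1 tin): pipe=3 tin=4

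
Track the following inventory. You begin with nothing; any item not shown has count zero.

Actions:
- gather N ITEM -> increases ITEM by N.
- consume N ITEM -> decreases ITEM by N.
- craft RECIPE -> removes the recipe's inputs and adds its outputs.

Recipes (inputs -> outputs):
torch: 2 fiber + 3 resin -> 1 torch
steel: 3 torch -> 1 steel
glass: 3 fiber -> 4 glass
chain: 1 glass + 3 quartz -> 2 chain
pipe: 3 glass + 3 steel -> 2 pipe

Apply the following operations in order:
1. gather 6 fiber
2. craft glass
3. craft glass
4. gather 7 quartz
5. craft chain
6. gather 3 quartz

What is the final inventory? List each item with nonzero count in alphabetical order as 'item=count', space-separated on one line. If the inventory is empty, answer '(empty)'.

Answer: chain=2 glass=7 quartz=7

Derivation:
After 1 (gather 6 fiber): fiber=6
After 2 (craft glass): fiber=3 glass=4
After 3 (craft glass): glass=8
After 4 (gather 7 quartz): glass=8 quartz=7
After 5 (craft chain): chain=2 glass=7 quartz=4
After 6 (gather 3 quartz): chain=2 glass=7 quartz=7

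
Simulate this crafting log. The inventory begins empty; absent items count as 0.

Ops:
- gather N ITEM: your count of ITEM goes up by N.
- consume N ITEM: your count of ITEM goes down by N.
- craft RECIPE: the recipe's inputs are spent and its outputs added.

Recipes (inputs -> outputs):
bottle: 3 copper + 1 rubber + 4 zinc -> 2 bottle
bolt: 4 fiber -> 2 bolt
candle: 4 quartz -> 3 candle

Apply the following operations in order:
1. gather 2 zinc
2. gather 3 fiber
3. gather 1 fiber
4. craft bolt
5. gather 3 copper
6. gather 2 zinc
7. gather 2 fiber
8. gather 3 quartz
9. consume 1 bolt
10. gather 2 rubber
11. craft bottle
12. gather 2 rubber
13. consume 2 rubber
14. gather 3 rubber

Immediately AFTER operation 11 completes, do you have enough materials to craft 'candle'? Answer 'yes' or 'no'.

Answer: no

Derivation:
After 1 (gather 2 zinc): zinc=2
After 2 (gather 3 fiber): fiber=3 zinc=2
After 3 (gather 1 fiber): fiber=4 zinc=2
After 4 (craft bolt): bolt=2 zinc=2
After 5 (gather 3 copper): bolt=2 copper=3 zinc=2
After 6 (gather 2 zinc): bolt=2 copper=3 zinc=4
After 7 (gather 2 fiber): bolt=2 copper=3 fiber=2 zinc=4
After 8 (gather 3 quartz): bolt=2 copper=3 fiber=2 quartz=3 zinc=4
After 9 (consume 1 bolt): bolt=1 copper=3 fiber=2 quartz=3 zinc=4
After 10 (gather 2 rubber): bolt=1 copper=3 fiber=2 quartz=3 rubber=2 zinc=4
After 11 (craft bottle): bolt=1 bottle=2 fiber=2 quartz=3 rubber=1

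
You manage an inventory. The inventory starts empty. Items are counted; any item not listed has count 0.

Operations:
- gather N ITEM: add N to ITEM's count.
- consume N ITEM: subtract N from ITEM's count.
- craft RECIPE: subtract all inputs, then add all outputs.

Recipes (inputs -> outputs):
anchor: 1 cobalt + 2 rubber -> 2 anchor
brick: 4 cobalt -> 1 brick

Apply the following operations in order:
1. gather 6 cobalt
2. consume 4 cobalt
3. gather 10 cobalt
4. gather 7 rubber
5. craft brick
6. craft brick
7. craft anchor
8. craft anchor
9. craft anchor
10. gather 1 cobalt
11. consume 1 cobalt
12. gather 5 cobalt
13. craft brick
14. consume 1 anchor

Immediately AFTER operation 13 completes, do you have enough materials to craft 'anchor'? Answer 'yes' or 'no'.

Answer: no

Derivation:
After 1 (gather 6 cobalt): cobalt=6
After 2 (consume 4 cobalt): cobalt=2
After 3 (gather 10 cobalt): cobalt=12
After 4 (gather 7 rubber): cobalt=12 rubber=7
After 5 (craft brick): brick=1 cobalt=8 rubber=7
After 6 (craft brick): brick=2 cobalt=4 rubber=7
After 7 (craft anchor): anchor=2 brick=2 cobalt=3 rubber=5
After 8 (craft anchor): anchor=4 brick=2 cobalt=2 rubber=3
After 9 (craft anchor): anchor=6 brick=2 cobalt=1 rubber=1
After 10 (gather 1 cobalt): anchor=6 brick=2 cobalt=2 rubber=1
After 11 (consume 1 cobalt): anchor=6 brick=2 cobalt=1 rubber=1
After 12 (gather 5 cobalt): anchor=6 brick=2 cobalt=6 rubber=1
After 13 (craft brick): anchor=6 brick=3 cobalt=2 rubber=1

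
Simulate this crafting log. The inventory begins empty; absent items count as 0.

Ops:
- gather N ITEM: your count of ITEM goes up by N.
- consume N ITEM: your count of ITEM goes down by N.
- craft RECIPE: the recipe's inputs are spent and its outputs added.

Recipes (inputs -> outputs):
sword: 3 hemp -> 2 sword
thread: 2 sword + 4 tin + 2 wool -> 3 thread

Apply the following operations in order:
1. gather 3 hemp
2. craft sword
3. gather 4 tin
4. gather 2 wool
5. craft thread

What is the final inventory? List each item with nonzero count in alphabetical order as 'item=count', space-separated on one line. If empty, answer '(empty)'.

Answer: thread=3

Derivation:
After 1 (gather 3 hemp): hemp=3
After 2 (craft sword): sword=2
After 3 (gather 4 tin): sword=2 tin=4
After 4 (gather 2 wool): sword=2 tin=4 wool=2
After 5 (craft thread): thread=3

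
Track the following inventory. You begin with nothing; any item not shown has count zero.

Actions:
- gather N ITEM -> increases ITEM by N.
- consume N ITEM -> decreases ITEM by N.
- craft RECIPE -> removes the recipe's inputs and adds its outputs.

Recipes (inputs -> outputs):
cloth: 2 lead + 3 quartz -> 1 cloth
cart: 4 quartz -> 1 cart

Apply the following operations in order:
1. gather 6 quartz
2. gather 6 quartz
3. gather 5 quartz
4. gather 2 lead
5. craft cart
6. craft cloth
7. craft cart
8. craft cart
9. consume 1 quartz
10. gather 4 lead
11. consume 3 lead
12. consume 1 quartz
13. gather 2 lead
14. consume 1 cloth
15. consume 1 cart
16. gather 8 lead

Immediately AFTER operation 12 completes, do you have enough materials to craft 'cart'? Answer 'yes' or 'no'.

Answer: no

Derivation:
After 1 (gather 6 quartz): quartz=6
After 2 (gather 6 quartz): quartz=12
After 3 (gather 5 quartz): quartz=17
After 4 (gather 2 lead): lead=2 quartz=17
After 5 (craft cart): cart=1 lead=2 quartz=13
After 6 (craft cloth): cart=1 cloth=1 quartz=10
After 7 (craft cart): cart=2 cloth=1 quartz=6
After 8 (craft cart): cart=3 cloth=1 quartz=2
After 9 (consume 1 quartz): cart=3 cloth=1 quartz=1
After 10 (gather 4 lead): cart=3 cloth=1 lead=4 quartz=1
After 11 (consume 3 lead): cart=3 cloth=1 lead=1 quartz=1
After 12 (consume 1 quartz): cart=3 cloth=1 lead=1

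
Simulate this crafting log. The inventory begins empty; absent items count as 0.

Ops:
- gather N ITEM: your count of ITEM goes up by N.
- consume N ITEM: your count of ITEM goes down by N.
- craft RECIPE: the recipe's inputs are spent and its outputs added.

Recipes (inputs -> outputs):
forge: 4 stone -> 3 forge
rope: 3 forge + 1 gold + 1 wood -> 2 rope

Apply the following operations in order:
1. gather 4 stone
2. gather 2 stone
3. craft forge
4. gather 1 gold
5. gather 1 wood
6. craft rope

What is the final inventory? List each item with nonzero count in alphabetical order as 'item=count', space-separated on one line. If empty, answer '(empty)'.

Answer: rope=2 stone=2

Derivation:
After 1 (gather 4 stone): stone=4
After 2 (gather 2 stone): stone=6
After 3 (craft forge): forge=3 stone=2
After 4 (gather 1 gold): forge=3 gold=1 stone=2
After 5 (gather 1 wood): forge=3 gold=1 stone=2 wood=1
After 6 (craft rope): rope=2 stone=2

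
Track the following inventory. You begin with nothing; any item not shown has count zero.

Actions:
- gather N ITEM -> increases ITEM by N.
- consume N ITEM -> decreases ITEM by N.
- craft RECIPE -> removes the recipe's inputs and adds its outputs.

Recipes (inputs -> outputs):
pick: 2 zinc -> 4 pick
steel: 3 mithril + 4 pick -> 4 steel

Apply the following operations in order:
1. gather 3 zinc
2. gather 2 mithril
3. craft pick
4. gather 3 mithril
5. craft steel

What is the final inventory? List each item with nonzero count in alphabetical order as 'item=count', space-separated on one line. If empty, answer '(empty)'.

After 1 (gather 3 zinc): zinc=3
After 2 (gather 2 mithril): mithril=2 zinc=3
After 3 (craft pick): mithril=2 pick=4 zinc=1
After 4 (gather 3 mithril): mithril=5 pick=4 zinc=1
After 5 (craft steel): mithril=2 steel=4 zinc=1

Answer: mithril=2 steel=4 zinc=1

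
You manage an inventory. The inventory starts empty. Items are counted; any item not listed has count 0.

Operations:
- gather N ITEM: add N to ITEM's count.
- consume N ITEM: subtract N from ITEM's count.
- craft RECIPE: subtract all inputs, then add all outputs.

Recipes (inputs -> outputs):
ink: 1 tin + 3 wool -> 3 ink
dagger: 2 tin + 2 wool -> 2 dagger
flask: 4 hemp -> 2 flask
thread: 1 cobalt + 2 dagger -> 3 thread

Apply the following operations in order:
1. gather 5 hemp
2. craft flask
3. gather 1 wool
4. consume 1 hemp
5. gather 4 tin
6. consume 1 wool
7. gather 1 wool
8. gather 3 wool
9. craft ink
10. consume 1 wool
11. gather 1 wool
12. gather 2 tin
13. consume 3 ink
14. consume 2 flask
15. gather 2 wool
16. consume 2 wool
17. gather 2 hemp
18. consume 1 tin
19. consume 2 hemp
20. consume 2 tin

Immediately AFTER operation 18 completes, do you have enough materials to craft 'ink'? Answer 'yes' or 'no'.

After 1 (gather 5 hemp): hemp=5
After 2 (craft flask): flask=2 hemp=1
After 3 (gather 1 wool): flask=2 hemp=1 wool=1
After 4 (consume 1 hemp): flask=2 wool=1
After 5 (gather 4 tin): flask=2 tin=4 wool=1
After 6 (consume 1 wool): flask=2 tin=4
After 7 (gather 1 wool): flask=2 tin=4 wool=1
After 8 (gather 3 wool): flask=2 tin=4 wool=4
After 9 (craft ink): flask=2 ink=3 tin=3 wool=1
After 10 (consume 1 wool): flask=2 ink=3 tin=3
After 11 (gather 1 wool): flask=2 ink=3 tin=3 wool=1
After 12 (gather 2 tin): flask=2 ink=3 tin=5 wool=1
After 13 (consume 3 ink): flask=2 tin=5 wool=1
After 14 (consume 2 flask): tin=5 wool=1
After 15 (gather 2 wool): tin=5 wool=3
After 16 (consume 2 wool): tin=5 wool=1
After 17 (gather 2 hemp): hemp=2 tin=5 wool=1
After 18 (consume 1 tin): hemp=2 tin=4 wool=1

Answer: no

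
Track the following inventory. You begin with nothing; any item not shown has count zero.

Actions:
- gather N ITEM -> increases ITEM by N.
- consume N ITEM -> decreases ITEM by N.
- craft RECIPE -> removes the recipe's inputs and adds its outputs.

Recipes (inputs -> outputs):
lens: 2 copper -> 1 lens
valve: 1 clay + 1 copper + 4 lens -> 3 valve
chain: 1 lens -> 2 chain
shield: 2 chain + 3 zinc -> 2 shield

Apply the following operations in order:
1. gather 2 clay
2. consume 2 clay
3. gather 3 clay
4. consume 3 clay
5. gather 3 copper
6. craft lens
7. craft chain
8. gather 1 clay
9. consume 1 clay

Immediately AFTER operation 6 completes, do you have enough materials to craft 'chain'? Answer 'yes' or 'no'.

After 1 (gather 2 clay): clay=2
After 2 (consume 2 clay): (empty)
After 3 (gather 3 clay): clay=3
After 4 (consume 3 clay): (empty)
After 5 (gather 3 copper): copper=3
After 6 (craft lens): copper=1 lens=1

Answer: yes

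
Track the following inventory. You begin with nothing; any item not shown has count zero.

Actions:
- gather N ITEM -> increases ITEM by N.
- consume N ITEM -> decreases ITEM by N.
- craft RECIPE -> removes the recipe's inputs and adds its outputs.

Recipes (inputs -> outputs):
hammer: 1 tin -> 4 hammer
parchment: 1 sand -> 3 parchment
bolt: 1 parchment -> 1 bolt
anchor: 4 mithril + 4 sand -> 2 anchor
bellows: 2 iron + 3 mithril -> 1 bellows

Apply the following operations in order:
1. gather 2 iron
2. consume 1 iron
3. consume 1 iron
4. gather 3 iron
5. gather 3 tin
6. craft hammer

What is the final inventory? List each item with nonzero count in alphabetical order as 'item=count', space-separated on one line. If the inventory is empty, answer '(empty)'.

After 1 (gather 2 iron): iron=2
After 2 (consume 1 iron): iron=1
After 3 (consume 1 iron): (empty)
After 4 (gather 3 iron): iron=3
After 5 (gather 3 tin): iron=3 tin=3
After 6 (craft hammer): hammer=4 iron=3 tin=2

Answer: hammer=4 iron=3 tin=2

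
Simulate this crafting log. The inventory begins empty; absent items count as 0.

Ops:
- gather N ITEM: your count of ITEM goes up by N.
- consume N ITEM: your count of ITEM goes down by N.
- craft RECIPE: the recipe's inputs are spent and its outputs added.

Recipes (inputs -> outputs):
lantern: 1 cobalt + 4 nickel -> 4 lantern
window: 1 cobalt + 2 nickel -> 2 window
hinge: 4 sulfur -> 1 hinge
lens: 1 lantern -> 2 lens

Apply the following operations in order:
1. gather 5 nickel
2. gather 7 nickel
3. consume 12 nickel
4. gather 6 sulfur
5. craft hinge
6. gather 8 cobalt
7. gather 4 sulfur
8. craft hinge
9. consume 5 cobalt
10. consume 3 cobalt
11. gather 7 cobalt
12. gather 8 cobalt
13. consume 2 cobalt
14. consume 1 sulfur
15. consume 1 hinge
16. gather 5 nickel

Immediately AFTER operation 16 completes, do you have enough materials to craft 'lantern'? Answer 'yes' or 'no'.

Answer: yes

Derivation:
After 1 (gather 5 nickel): nickel=5
After 2 (gather 7 nickel): nickel=12
After 3 (consume 12 nickel): (empty)
After 4 (gather 6 sulfur): sulfur=6
After 5 (craft hinge): hinge=1 sulfur=2
After 6 (gather 8 cobalt): cobalt=8 hinge=1 sulfur=2
After 7 (gather 4 sulfur): cobalt=8 hinge=1 sulfur=6
After 8 (craft hinge): cobalt=8 hinge=2 sulfur=2
After 9 (consume 5 cobalt): cobalt=3 hinge=2 sulfur=2
After 10 (consume 3 cobalt): hinge=2 sulfur=2
After 11 (gather 7 cobalt): cobalt=7 hinge=2 sulfur=2
After 12 (gather 8 cobalt): cobalt=15 hinge=2 sulfur=2
After 13 (consume 2 cobalt): cobalt=13 hinge=2 sulfur=2
After 14 (consume 1 sulfur): cobalt=13 hinge=2 sulfur=1
After 15 (consume 1 hinge): cobalt=13 hinge=1 sulfur=1
After 16 (gather 5 nickel): cobalt=13 hinge=1 nickel=5 sulfur=1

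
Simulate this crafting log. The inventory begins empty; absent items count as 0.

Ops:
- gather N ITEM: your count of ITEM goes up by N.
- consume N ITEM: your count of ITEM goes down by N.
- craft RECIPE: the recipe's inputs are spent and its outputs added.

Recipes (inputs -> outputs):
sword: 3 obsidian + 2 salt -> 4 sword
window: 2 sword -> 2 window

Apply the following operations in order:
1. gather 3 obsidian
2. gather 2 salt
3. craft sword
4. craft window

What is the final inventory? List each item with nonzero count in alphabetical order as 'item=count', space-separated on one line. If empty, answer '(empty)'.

Answer: sword=2 window=2

Derivation:
After 1 (gather 3 obsidian): obsidian=3
After 2 (gather 2 salt): obsidian=3 salt=2
After 3 (craft sword): sword=4
After 4 (craft window): sword=2 window=2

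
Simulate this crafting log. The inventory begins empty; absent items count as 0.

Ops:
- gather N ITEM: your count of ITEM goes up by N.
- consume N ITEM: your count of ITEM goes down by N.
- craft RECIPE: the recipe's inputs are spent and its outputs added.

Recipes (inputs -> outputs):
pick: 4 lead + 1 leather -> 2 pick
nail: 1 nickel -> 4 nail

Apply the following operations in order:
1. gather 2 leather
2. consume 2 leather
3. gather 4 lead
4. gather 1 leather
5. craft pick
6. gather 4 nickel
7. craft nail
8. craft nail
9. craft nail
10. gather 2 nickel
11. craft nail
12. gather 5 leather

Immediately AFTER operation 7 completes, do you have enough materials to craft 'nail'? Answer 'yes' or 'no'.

Answer: yes

Derivation:
After 1 (gather 2 leather): leather=2
After 2 (consume 2 leather): (empty)
After 3 (gather 4 lead): lead=4
After 4 (gather 1 leather): lead=4 leather=1
After 5 (craft pick): pick=2
After 6 (gather 4 nickel): nickel=4 pick=2
After 7 (craft nail): nail=4 nickel=3 pick=2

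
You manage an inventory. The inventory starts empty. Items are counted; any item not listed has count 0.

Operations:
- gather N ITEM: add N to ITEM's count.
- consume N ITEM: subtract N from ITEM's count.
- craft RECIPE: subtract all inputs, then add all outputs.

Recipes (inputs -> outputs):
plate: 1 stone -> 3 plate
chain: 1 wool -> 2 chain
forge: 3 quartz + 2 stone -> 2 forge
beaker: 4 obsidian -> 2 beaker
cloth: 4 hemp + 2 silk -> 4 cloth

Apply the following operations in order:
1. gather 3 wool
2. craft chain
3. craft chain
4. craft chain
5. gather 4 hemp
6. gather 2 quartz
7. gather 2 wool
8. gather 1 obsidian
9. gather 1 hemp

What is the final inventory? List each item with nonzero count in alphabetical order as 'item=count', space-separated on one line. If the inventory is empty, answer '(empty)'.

After 1 (gather 3 wool): wool=3
After 2 (craft chain): chain=2 wool=2
After 3 (craft chain): chain=4 wool=1
After 4 (craft chain): chain=6
After 5 (gather 4 hemp): chain=6 hemp=4
After 6 (gather 2 quartz): chain=6 hemp=4 quartz=2
After 7 (gather 2 wool): chain=6 hemp=4 quartz=2 wool=2
After 8 (gather 1 obsidian): chain=6 hemp=4 obsidian=1 quartz=2 wool=2
After 9 (gather 1 hemp): chain=6 hemp=5 obsidian=1 quartz=2 wool=2

Answer: chain=6 hemp=5 obsidian=1 quartz=2 wool=2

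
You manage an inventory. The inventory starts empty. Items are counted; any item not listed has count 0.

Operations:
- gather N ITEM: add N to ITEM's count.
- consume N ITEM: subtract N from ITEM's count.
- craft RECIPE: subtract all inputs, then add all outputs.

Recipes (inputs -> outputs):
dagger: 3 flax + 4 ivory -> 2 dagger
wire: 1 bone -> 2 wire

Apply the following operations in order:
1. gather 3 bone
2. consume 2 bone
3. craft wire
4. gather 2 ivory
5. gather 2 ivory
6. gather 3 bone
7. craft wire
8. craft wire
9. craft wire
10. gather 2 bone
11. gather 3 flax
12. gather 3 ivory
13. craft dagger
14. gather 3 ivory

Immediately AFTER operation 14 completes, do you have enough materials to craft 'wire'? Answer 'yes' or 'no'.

Answer: yes

Derivation:
After 1 (gather 3 bone): bone=3
After 2 (consume 2 bone): bone=1
After 3 (craft wire): wire=2
After 4 (gather 2 ivory): ivory=2 wire=2
After 5 (gather 2 ivory): ivory=4 wire=2
After 6 (gather 3 bone): bone=3 ivory=4 wire=2
After 7 (craft wire): bone=2 ivory=4 wire=4
After 8 (craft wire): bone=1 ivory=4 wire=6
After 9 (craft wire): ivory=4 wire=8
After 10 (gather 2 bone): bone=2 ivory=4 wire=8
After 11 (gather 3 flax): bone=2 flax=3 ivory=4 wire=8
After 12 (gather 3 ivory): bone=2 flax=3 ivory=7 wire=8
After 13 (craft dagger): bone=2 dagger=2 ivory=3 wire=8
After 14 (gather 3 ivory): bone=2 dagger=2 ivory=6 wire=8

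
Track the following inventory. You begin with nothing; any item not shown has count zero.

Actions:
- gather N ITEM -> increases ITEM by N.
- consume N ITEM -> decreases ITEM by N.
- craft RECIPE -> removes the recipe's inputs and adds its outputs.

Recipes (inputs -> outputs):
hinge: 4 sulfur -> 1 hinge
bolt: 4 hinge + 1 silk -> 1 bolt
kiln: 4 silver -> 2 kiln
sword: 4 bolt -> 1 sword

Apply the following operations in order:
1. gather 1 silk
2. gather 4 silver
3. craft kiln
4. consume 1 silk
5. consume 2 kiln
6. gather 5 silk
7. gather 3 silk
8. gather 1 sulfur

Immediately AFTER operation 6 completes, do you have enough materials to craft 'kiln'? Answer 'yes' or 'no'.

After 1 (gather 1 silk): silk=1
After 2 (gather 4 silver): silk=1 silver=4
After 3 (craft kiln): kiln=2 silk=1
After 4 (consume 1 silk): kiln=2
After 5 (consume 2 kiln): (empty)
After 6 (gather 5 silk): silk=5

Answer: no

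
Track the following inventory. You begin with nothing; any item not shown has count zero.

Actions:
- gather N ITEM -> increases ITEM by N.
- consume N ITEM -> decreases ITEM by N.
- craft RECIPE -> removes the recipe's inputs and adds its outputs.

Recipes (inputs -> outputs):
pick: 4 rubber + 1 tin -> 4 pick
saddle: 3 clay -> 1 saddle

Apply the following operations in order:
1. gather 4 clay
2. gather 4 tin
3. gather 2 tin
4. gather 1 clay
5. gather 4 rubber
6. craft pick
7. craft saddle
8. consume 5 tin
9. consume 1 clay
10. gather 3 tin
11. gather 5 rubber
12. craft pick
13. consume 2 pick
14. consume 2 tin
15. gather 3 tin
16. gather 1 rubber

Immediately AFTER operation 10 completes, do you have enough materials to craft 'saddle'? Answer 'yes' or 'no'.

After 1 (gather 4 clay): clay=4
After 2 (gather 4 tin): clay=4 tin=4
After 3 (gather 2 tin): clay=4 tin=6
After 4 (gather 1 clay): clay=5 tin=6
After 5 (gather 4 rubber): clay=5 rubber=4 tin=6
After 6 (craft pick): clay=5 pick=4 tin=5
After 7 (craft saddle): clay=2 pick=4 saddle=1 tin=5
After 8 (consume 5 tin): clay=2 pick=4 saddle=1
After 9 (consume 1 clay): clay=1 pick=4 saddle=1
After 10 (gather 3 tin): clay=1 pick=4 saddle=1 tin=3

Answer: no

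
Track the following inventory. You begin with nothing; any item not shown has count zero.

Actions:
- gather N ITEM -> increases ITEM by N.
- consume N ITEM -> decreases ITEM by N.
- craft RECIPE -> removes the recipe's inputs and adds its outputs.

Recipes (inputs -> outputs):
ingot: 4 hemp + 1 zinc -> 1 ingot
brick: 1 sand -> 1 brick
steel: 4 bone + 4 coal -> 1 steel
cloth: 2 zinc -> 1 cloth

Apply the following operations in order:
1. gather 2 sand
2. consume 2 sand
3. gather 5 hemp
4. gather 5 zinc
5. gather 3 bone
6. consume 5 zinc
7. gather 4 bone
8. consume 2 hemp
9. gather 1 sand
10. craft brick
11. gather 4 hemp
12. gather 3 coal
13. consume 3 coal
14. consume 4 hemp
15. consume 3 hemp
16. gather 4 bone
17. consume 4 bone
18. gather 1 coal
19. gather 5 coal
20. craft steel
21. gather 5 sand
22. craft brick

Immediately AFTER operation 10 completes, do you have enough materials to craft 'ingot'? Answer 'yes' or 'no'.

Answer: no

Derivation:
After 1 (gather 2 sand): sand=2
After 2 (consume 2 sand): (empty)
After 3 (gather 5 hemp): hemp=5
After 4 (gather 5 zinc): hemp=5 zinc=5
After 5 (gather 3 bone): bone=3 hemp=5 zinc=5
After 6 (consume 5 zinc): bone=3 hemp=5
After 7 (gather 4 bone): bone=7 hemp=5
After 8 (consume 2 hemp): bone=7 hemp=3
After 9 (gather 1 sand): bone=7 hemp=3 sand=1
After 10 (craft brick): bone=7 brick=1 hemp=3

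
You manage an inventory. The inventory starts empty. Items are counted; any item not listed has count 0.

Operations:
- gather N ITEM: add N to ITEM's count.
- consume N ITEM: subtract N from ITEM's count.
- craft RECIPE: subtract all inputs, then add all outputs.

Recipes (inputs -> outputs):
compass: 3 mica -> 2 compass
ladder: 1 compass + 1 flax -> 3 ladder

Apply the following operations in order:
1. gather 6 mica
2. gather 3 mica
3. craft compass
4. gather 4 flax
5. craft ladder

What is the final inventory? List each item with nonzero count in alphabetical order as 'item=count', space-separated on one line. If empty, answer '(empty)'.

After 1 (gather 6 mica): mica=6
After 2 (gather 3 mica): mica=9
After 3 (craft compass): compass=2 mica=6
After 4 (gather 4 flax): compass=2 flax=4 mica=6
After 5 (craft ladder): compass=1 flax=3 ladder=3 mica=6

Answer: compass=1 flax=3 ladder=3 mica=6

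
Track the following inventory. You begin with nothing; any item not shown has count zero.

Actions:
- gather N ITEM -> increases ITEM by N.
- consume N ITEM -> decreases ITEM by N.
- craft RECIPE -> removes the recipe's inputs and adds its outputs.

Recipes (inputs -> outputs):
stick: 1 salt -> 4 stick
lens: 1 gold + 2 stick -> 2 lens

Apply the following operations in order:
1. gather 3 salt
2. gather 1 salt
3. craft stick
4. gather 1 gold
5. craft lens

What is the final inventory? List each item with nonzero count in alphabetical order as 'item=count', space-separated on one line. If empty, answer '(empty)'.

Answer: lens=2 salt=3 stick=2

Derivation:
After 1 (gather 3 salt): salt=3
After 2 (gather 1 salt): salt=4
After 3 (craft stick): salt=3 stick=4
After 4 (gather 1 gold): gold=1 salt=3 stick=4
After 5 (craft lens): lens=2 salt=3 stick=2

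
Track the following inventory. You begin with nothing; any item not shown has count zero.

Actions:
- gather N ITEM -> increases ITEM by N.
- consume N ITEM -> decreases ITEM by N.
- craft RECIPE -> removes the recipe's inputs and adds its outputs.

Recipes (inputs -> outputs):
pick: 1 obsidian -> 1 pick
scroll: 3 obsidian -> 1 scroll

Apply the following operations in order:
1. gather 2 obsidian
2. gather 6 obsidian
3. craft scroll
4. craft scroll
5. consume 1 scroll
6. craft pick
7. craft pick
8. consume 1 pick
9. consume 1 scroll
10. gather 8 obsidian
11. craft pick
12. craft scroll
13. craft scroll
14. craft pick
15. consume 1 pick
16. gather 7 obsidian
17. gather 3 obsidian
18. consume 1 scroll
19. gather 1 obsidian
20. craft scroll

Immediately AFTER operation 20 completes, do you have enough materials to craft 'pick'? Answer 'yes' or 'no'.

Answer: yes

Derivation:
After 1 (gather 2 obsidian): obsidian=2
After 2 (gather 6 obsidian): obsidian=8
After 3 (craft scroll): obsidian=5 scroll=1
After 4 (craft scroll): obsidian=2 scroll=2
After 5 (consume 1 scroll): obsidian=2 scroll=1
After 6 (craft pick): obsidian=1 pick=1 scroll=1
After 7 (craft pick): pick=2 scroll=1
After 8 (consume 1 pick): pick=1 scroll=1
After 9 (consume 1 scroll): pick=1
After 10 (gather 8 obsidian): obsidian=8 pick=1
After 11 (craft pick): obsidian=7 pick=2
After 12 (craft scroll): obsidian=4 pick=2 scroll=1
After 13 (craft scroll): obsidian=1 pick=2 scroll=2
After 14 (craft pick): pick=3 scroll=2
After 15 (consume 1 pick): pick=2 scroll=2
After 16 (gather 7 obsidian): obsidian=7 pick=2 scroll=2
After 17 (gather 3 obsidian): obsidian=10 pick=2 scroll=2
After 18 (consume 1 scroll): obsidian=10 pick=2 scroll=1
After 19 (gather 1 obsidian): obsidian=11 pick=2 scroll=1
After 20 (craft scroll): obsidian=8 pick=2 scroll=2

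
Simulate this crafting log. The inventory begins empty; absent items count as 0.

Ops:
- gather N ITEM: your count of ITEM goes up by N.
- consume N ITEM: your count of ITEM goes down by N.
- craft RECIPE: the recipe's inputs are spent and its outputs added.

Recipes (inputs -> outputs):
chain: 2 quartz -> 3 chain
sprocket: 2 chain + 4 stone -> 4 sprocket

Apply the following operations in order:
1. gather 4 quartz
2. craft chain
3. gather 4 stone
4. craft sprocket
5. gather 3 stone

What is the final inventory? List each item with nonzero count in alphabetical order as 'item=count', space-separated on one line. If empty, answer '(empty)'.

Answer: chain=1 quartz=2 sprocket=4 stone=3

Derivation:
After 1 (gather 4 quartz): quartz=4
After 2 (craft chain): chain=3 quartz=2
After 3 (gather 4 stone): chain=3 quartz=2 stone=4
After 4 (craft sprocket): chain=1 quartz=2 sprocket=4
After 5 (gather 3 stone): chain=1 quartz=2 sprocket=4 stone=3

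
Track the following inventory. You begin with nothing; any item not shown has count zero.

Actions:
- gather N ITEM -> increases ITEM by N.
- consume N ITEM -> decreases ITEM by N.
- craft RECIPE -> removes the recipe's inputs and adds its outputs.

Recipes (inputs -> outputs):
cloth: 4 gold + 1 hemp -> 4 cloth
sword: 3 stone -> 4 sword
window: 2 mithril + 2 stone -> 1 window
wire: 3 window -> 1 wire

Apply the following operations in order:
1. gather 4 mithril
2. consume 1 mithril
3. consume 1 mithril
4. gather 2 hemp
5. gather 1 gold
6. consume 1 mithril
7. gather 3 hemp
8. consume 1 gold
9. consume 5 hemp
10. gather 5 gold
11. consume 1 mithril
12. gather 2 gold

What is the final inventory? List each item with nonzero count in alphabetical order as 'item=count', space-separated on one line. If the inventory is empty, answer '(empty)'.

After 1 (gather 4 mithril): mithril=4
After 2 (consume 1 mithril): mithril=3
After 3 (consume 1 mithril): mithril=2
After 4 (gather 2 hemp): hemp=2 mithril=2
After 5 (gather 1 gold): gold=1 hemp=2 mithril=2
After 6 (consume 1 mithril): gold=1 hemp=2 mithril=1
After 7 (gather 3 hemp): gold=1 hemp=5 mithril=1
After 8 (consume 1 gold): hemp=5 mithril=1
After 9 (consume 5 hemp): mithril=1
After 10 (gather 5 gold): gold=5 mithril=1
After 11 (consume 1 mithril): gold=5
After 12 (gather 2 gold): gold=7

Answer: gold=7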